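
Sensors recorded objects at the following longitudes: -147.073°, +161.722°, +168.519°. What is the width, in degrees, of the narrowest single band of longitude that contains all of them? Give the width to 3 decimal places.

51.205°

Sort the longitudes: -147.073°, +161.722°, +168.519°.
Eastward gaps between consecutive values (wrapping around): 308.795°, 6.797°, 44.408°.
Largest gap = 308.795° ⇒ minimal covering band is its complement: 360° − 308.795° = 51.205°.
Band runs from +161.722° eastward to -147.073°, crossing the antimeridian.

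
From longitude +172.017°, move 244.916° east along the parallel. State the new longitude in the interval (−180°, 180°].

+56.933°

Start at +172.017°; shift +244.916° → +416.933°.
+416.933° lies outside (−180°, 180°]; subtract 360° → +56.933°.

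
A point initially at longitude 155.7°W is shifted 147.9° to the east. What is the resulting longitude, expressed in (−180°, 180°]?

Start at -155.7°; shift +147.9° → -7.8°.
-7.8° already lies in (−180°, 180°].

7.8°W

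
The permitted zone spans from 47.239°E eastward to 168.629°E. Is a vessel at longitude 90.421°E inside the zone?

Band width going east from +47.239° to +168.629°: ((168.629 − 47.239) mod 360) = 121.390°.
Offset of +90.421° east of the west edge: ((90.421 − 47.239) mod 360) = 43.182°.
43.182° ≤ 121.390° ⇒ inside.

Yes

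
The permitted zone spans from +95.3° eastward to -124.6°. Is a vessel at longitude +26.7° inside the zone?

No

Band width going east from +95.3° to -124.6°: ((-124.6 − 95.3) mod 360) = 140.1°.
Offset of +26.7° east of the west edge: ((26.7 − 95.3) mod 360) = 291.4°.
291.4° > 140.1° ⇒ outside.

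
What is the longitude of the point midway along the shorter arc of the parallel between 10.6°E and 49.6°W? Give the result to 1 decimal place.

Signed shortest Δλ from +10.6° to -49.6° is -60.2°.
Midpoint longitude = +10.6° + (-60.2°)/2 = +10.6° − 30.1° = -19.5°.

19.5°W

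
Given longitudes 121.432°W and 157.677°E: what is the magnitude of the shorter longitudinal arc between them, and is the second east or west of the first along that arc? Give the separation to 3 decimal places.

80.891° west

Raw difference: 157.677 − -121.432 = 279.109°.
Normalise into (−180°, 180°]: 279.109° − 360° = -80.891°.
Negative ⇒ the second point lies to the west; separation 80.891°.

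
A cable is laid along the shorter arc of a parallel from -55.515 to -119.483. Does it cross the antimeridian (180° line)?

Signed shortest Δλ = ((-119.483 − -55.515 + 180) mod 360) − 180 = -63.968°.
Going west by 63.968° from -55.515° reaches -119.483° without touching 180°.

No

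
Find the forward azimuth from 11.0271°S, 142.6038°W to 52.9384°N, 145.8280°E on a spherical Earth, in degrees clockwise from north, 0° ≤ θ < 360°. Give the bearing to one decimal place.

325.1°

Δλ = 145.8280 − -142.6038 = 288.4318°; wrapped into (−180°, 180°]: -71.5682°.
θ = atan2( sin Δλ · cos φ₂ , cos φ₁ · sin φ₂ − sin φ₁ · cos φ₂ · cos Δλ )
  = atan2(-0.57176, 0.81970) = -34.896° → normalised to [0°, 360°): 325.104°.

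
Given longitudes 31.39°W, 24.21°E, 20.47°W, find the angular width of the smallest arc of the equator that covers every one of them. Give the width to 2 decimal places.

Sort the longitudes: -31.39°, -20.47°, +24.21°.
Eastward gaps between consecutive values (wrapping around): 10.92°, 44.68°, 304.40°.
Largest gap = 304.40° ⇒ minimal covering band is its complement: 360° − 304.40° = 55.60°.
Band runs from -31.39° eastward to +24.21°.

55.60°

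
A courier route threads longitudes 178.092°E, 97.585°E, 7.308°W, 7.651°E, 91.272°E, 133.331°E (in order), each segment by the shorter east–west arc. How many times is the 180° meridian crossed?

Leg 1: +178.092° → +97.585°, shortest Δλ = -80.507° (west) — does not cross 180°.
Leg 2: +97.585° → -7.308°, shortest Δλ = -104.893° (west) — does not cross 180°.
Leg 3: -7.308° → +7.651°, shortest Δλ = 14.959° (east) — does not cross 180°.
Leg 4: +7.651° → +91.272°, shortest Δλ = 83.621° (east) — does not cross 180°.
Leg 5: +91.272° → +133.331°, shortest Δλ = 42.059° (east) — does not cross 180°.
Total crossings: 0.

0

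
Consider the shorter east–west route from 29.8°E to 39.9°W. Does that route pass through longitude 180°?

Signed shortest Δλ = ((-39.9 − 29.8 + 180) mod 360) − 180 = -69.7°.
Going west by 69.7° from +29.8° reaches -39.9° without touching 180°.

No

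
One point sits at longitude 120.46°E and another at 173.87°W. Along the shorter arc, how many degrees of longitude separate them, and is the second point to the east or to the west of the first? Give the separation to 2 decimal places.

65.67° east

Raw difference: -173.87 − 120.46 = -294.33°.
Normalise into (−180°, 180°]: -294.33° + 360° = 65.67°.
Positive ⇒ the second point lies to the east; separation 65.67°.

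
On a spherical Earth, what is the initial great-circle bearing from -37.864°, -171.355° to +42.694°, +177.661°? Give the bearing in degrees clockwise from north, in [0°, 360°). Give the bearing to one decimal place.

Δλ = 177.661 − -171.355 = 349.016°; wrapped into (−180°, 180°]: -10.984°.
θ = atan2( sin Δλ · cos φ₂ , cos φ₁ · sin φ₂ − sin φ₁ · cos φ₂ · cos Δλ )
  = atan2(-0.14004, 0.97819) = -8.147° → normalised to [0°, 360°): 351.853°.

351.9°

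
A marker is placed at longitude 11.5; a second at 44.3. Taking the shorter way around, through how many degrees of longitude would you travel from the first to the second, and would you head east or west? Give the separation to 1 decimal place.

32.8° east

Raw difference: 44.3 − 11.5 = 32.8°.
Normalise into (−180°, 180°]: 32.8° stays 32.8°.
Positive ⇒ the second point lies to the east; separation 32.8°.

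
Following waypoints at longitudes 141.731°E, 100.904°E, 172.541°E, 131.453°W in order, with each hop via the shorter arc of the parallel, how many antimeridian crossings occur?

1

Leg 1: +141.731° → +100.904°, shortest Δλ = -40.827° (west) — does not cross 180°.
Leg 2: +100.904° → +172.541°, shortest Δλ = 71.637° (east) — does not cross 180°.
Leg 3: +172.541° → -131.453°, shortest Δλ = 56.006° (east) — crosses 180°.
Total crossings: 1.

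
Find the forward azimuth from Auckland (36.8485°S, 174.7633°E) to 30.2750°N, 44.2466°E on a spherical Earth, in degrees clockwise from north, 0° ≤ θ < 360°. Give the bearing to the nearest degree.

Δλ = 44.2466 − 174.7633 = -130.5167°.
θ = atan2( sin Δλ · cos φ₂ , cos φ₁ · sin φ₂ − sin φ₁ · cos φ₂ · cos Δλ )
  = atan2(-0.65653, 0.06696) = -84.176° → normalised to [0°, 360°): 275.824°.

276°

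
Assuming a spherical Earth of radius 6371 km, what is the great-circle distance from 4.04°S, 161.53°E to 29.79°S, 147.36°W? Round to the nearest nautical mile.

Δλ = -147.36 − 161.53 = -308.89°; wrapped into (−180°, 180°]: 51.11°.
Δφ = -29.79 − -4.04 = -25.75°.
a = sin²(Δφ/2) + cos φ₁ · cos φ₂ · sin²(Δλ/2) = 0.210745.
c = 2·atan2(√a, √(1−a)) = 0.95390 rad → d = 6371·c ≈ 6077.27 km ≈ 3281.46 nmi.

3281 nmi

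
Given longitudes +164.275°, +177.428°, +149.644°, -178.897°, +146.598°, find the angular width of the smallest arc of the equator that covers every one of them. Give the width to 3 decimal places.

34.505°

Sort the longitudes: -178.897°, +146.598°, +149.644°, +164.275°, +177.428°.
Eastward gaps between consecutive values (wrapping around): 325.495°, 3.046°, 14.631°, 13.153°, 3.675°.
Largest gap = 325.495° ⇒ minimal covering band is its complement: 360° − 325.495° = 34.505°.
Band runs from +146.598° eastward to -178.897°, crossing the antimeridian.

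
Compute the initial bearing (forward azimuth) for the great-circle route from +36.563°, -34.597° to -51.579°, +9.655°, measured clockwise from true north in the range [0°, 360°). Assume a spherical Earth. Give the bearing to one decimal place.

154.1°

Δλ = 9.655 − -34.597 = 44.252°.
θ = atan2( sin Δλ · cos φ₂ , cos φ₁ · sin φ₂ − sin φ₁ · cos φ₂ · cos Δλ )
  = atan2(0.43365, -0.89444) = 154.135° → normalised to [0°, 360°): 154.135°.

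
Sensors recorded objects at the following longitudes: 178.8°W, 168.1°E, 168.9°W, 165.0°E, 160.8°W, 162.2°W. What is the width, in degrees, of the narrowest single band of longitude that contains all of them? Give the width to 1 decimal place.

Sort the longitudes: -178.8°, -168.9°, -162.2°, -160.8°, +165.0°, +168.1°.
Eastward gaps between consecutive values (wrapping around): 9.9°, 6.7°, 1.4°, 325.8°, 3.1°, 13.1°.
Largest gap = 325.8° ⇒ minimal covering band is its complement: 360° − 325.8° = 34.2°.
Band runs from +165.0° eastward to -160.8°, crossing the antimeridian.

34.2°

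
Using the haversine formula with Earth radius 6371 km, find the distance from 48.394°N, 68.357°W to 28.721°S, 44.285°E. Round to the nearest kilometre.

13977 km

Δλ = 44.285 − -68.357 = 112.642°.
Δφ = -28.721 − 48.394 = -77.115°.
a = sin²(Δφ/2) + cos φ₁ · cos φ₂ · sin²(Δλ/2) = 0.791746.
c = 2·atan2(√a, √(1−a)) = 2.19382 rad → d = 6371·c ≈ 13976.81 km.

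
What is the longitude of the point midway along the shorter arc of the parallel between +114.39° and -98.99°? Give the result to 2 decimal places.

Signed shortest Δλ from +114.39° to -98.99° is +146.62°.
Midpoint longitude = +114.39° + (+146.62°)/2 = +114.39° + 73.31° = +187.70°.
Normalise into (−180°, 180°]: -172.30°.
(The naïve average (+114.39 + -98.99)/2 = 7.7° is on the wrong side of the globe.)

-172.30°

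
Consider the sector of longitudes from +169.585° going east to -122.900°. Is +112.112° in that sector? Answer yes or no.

No

Band width going east from +169.585° to -122.900°: ((-122.900 − 169.585) mod 360) = 67.515°.
Offset of +112.112° east of the west edge: ((112.112 − 169.585) mod 360) = 302.527°.
302.527° > 67.515° ⇒ outside.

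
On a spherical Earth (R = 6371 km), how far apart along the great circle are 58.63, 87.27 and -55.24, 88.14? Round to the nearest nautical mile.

6837 nmi

Δλ = 88.14 − 87.27 = 0.87°.
Δφ = -55.24 − 58.63 = -113.87°.
a = sin²(Δφ/2) + cos φ₁ · cos φ₂ · sin²(Δλ/2) = 0.702349.
c = 2·atan2(√a, √(1−a)) = 1.98744 rad → d = 6371·c ≈ 12662.00 km ≈ 6836.94 nmi.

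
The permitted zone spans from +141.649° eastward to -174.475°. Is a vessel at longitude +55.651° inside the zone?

No

Band width going east from +141.649° to -174.475°: ((-174.475 − 141.649) mod 360) = 43.876°.
Offset of +55.651° east of the west edge: ((55.651 − 141.649) mod 360) = 274.002°.
274.002° > 43.876° ⇒ outside.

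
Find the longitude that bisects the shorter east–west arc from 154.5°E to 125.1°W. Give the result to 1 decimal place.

Signed shortest Δλ from +154.5° to -125.1° is +80.4°.
Midpoint longitude = +154.5° + (+80.4°)/2 = +154.5° + 40.2° = +194.7°.
Normalise into (−180°, 180°]: -165.3°.
(The naïve average (+154.5 + -125.1)/2 = 14.7° is on the wrong side of the globe.)

165.3°W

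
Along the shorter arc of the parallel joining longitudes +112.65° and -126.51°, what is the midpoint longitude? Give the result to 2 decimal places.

+173.07°

Signed shortest Δλ from +112.65° to -126.51° is +120.84°.
Midpoint longitude = +112.65° + (+120.84°)/2 = +112.65° + 60.42° = +173.07°.
(The naïve average (+112.65 + -126.51)/2 = -6.93° is on the wrong side of the globe.)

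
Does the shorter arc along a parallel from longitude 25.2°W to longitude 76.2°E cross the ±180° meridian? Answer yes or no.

No

Signed shortest Δλ = ((76.2 − -25.2 + 180) mod 360) − 180 = 101.4°.
Going east by 101.4° from -25.2° reaches +76.2° without touching 180°.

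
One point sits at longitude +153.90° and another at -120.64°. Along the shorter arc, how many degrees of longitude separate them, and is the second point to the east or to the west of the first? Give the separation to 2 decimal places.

85.46° east

Raw difference: -120.64 − 153.90 = -274.54°.
Normalise into (−180°, 180°]: -274.54° + 360° = 85.46°.
Positive ⇒ the second point lies to the east; separation 85.46°.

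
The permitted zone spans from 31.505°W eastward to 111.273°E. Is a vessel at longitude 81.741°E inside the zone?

Yes

Band width going east from -31.505° to +111.273°: ((111.273 − -31.505) mod 360) = 142.778°.
Offset of +81.741° east of the west edge: ((81.741 − -31.505) mod 360) = 113.246°.
113.246° ≤ 142.778° ⇒ inside.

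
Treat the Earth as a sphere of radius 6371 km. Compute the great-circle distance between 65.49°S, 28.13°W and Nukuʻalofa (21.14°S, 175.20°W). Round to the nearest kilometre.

9986 km

Δλ = -175.20 − -28.13 = -147.07°.
Δφ = -21.14 − -65.49 = 44.35°.
a = sin²(Δφ/2) + cos φ₁ · cos φ₂ · sin²(Δλ/2) = 0.498309.
c = 2·atan2(√a, √(1−a)) = 1.56741 rad → d = 6371·c ≈ 9985.99 km.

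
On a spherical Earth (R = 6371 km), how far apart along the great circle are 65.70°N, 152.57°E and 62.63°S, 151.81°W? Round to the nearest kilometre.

Δλ = -151.81 − 152.57 = -304.38°; wrapped into (−180°, 180°]: 55.62°.
Δφ = -62.63 − 65.70 = -128.33°.
a = sin²(Δφ/2) + cos φ₁ · cos φ₂ · sin²(Δλ/2) = 0.851274.
c = 2·atan2(√a, √(1−a)) = 2.34977 rad → d = 6371·c ≈ 14970.36 km.

14970 km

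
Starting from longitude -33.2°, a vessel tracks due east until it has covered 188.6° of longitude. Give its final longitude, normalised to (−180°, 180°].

+155.4°

Start at -33.2°; shift +188.6° → +155.4°.
+155.4° already lies in (−180°, 180°].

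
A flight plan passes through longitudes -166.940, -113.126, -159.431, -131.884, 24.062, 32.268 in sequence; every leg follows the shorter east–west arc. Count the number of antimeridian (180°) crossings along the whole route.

Leg 1: -166.940° → -113.126°, shortest Δλ = 53.814° (east) — does not cross 180°.
Leg 2: -113.126° → -159.431°, shortest Δλ = -46.305° (west) — does not cross 180°.
Leg 3: -159.431° → -131.884°, shortest Δλ = 27.547° (east) — does not cross 180°.
Leg 4: -131.884° → +24.062°, shortest Δλ = 155.946° (east) — does not cross 180°.
Leg 5: +24.062° → +32.268°, shortest Δλ = 8.206° (east) — does not cross 180°.
Total crossings: 0.

0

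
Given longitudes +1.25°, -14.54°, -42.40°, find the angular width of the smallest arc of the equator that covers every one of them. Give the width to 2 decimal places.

Sort the longitudes: -42.40°, -14.54°, +1.25°.
Eastward gaps between consecutive values (wrapping around): 27.86°, 15.79°, 316.35°.
Largest gap = 316.35° ⇒ minimal covering band is its complement: 360° − 316.35° = 43.65°.
Band runs from -42.40° eastward to +1.25°.

43.65°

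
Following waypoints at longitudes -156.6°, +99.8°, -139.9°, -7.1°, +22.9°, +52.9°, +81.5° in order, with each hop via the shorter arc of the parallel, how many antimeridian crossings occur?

2

Leg 1: -156.6° → +99.8°, shortest Δλ = -103.6° (west) — crosses 180°.
Leg 2: +99.8° → -139.9°, shortest Δλ = 120.3° (east) — crosses 180°.
Leg 3: -139.9° → -7.1°, shortest Δλ = 132.8° (east) — does not cross 180°.
Leg 4: -7.1° → +22.9°, shortest Δλ = 30.0° (east) — does not cross 180°.
Leg 5: +22.9° → +52.9°, shortest Δλ = 30.0° (east) — does not cross 180°.
Leg 6: +52.9° → +81.5°, shortest Δλ = 28.6° (east) — does not cross 180°.
Total crossings: 2.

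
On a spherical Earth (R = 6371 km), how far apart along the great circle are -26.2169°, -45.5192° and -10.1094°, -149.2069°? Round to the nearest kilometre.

10847 km

Δλ = -149.2069 − -45.5192 = -103.6877°.
Δφ = -10.1094 − -26.2169 = 16.1075°.
a = sin²(Δφ/2) + cos φ₁ · cos φ₂ · sin²(Δλ/2) = 0.565724.
c = 2·atan2(√a, √(1−a)) = 1.70263 rad → d = 6371·c ≈ 10847.43 km.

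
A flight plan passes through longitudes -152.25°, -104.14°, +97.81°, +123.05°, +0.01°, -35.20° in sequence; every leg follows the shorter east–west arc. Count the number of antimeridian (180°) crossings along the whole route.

1

Leg 1: -152.25° → -104.14°, shortest Δλ = 48.11° (east) — does not cross 180°.
Leg 2: -104.14° → +97.81°, shortest Δλ = -158.05° (west) — crosses 180°.
Leg 3: +97.81° → +123.05°, shortest Δλ = 25.24° (east) — does not cross 180°.
Leg 4: +123.05° → +0.01°, shortest Δλ = -123.04° (west) — does not cross 180°.
Leg 5: +0.01° → -35.20°, shortest Δλ = -35.21° (west) — does not cross 180°.
Total crossings: 1.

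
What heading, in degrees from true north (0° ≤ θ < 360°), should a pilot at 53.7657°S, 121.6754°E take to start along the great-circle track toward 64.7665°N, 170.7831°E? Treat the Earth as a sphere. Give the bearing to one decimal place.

23.0°

Δλ = 170.7831 − 121.6754 = 49.1077°.
θ = atan2( sin Δλ · cos φ₂ , cos φ₁ · sin φ₂ − sin φ₁ · cos φ₂ · cos Δλ )
  = atan2(0.32226, 0.75979) = 22.984° → normalised to [0°, 360°): 22.984°.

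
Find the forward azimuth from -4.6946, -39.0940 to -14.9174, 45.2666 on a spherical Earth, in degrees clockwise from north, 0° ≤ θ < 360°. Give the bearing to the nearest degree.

Δλ = 45.2666 − -39.0940 = 84.3606°.
θ = atan2( sin Δλ · cos φ₂ , cos φ₁ · sin φ₂ − sin φ₁ · cos φ₂ · cos Δλ )
  = atan2(0.96162, -0.24879) = 104.506° → normalised to [0°, 360°): 104.506°.

105°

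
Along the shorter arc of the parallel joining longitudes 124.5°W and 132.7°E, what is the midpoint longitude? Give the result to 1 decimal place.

Signed shortest Δλ from -124.5° to +132.7° is -102.8°.
Midpoint longitude = -124.5° + (-102.8°)/2 = -124.5° − 51.4° = -175.9°.
(The naïve average (-124.5 + +132.7)/2 = 4.1° is on the wrong side of the globe.)

175.9°W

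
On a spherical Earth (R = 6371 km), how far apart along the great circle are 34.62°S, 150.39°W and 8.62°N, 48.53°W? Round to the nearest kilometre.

Δλ = -48.53 − -150.39 = 101.86°.
Δφ = 8.62 − -34.62 = 43.24°.
a = sin²(Δφ/2) + cos φ₁ · cos φ₂ · sin²(Δλ/2) = 0.626186.
c = 2·atan2(√a, √(1−a)) = 1.82593 rad → d = 6371·c ≈ 11632.98 km.

11633 km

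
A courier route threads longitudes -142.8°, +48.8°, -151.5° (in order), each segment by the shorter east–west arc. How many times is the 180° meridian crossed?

Leg 1: -142.8° → +48.8°, shortest Δλ = -168.4° (west) — crosses 180°.
Leg 2: +48.8° → -151.5°, shortest Δλ = 159.7° (east) — crosses 180°.
Total crossings: 2.

2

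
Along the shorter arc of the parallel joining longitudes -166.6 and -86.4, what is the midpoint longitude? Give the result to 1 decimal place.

Signed shortest Δλ from -166.6° to -86.4° is +80.2°.
Midpoint longitude = -166.6° + (+80.2°)/2 = -166.6° + 40.1° = -126.5°.

-126.5°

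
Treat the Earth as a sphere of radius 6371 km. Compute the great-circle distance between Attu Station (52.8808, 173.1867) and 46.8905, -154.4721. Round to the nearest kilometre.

Δλ = -154.4721 − 173.1867 = -327.6588°; wrapped into (−180°, 180°]: 32.3412°.
Δφ = 46.8905 − 52.8808 = -5.9903°.
a = sin²(Δφ/2) + cos φ₁ · cos φ₂ · sin²(Δλ/2) = 0.034717.
c = 2·atan2(√a, √(1−a)) = 0.37484 rad → d = 6371·c ≈ 2388.12 km.

2388 km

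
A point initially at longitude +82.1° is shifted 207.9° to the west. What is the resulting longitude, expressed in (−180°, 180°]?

Start at +82.1°; shift −207.9° → -125.8°.
-125.8° already lies in (−180°, 180°].

-125.8°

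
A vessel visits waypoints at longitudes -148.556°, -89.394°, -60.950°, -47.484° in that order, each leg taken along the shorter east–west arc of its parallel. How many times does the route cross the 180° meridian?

0

Leg 1: -148.556° → -89.394°, shortest Δλ = 59.162° (east) — does not cross 180°.
Leg 2: -89.394° → -60.950°, shortest Δλ = 28.444° (east) — does not cross 180°.
Leg 3: -60.950° → -47.484°, shortest Δλ = 13.466° (east) — does not cross 180°.
Total crossings: 0.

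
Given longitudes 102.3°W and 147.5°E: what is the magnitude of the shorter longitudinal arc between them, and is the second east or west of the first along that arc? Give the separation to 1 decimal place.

Raw difference: 147.5 − -102.3 = 249.8°.
Normalise into (−180°, 180°]: 249.8° − 360° = -110.2°.
Negative ⇒ the second point lies to the west; separation 110.2°.

110.2° west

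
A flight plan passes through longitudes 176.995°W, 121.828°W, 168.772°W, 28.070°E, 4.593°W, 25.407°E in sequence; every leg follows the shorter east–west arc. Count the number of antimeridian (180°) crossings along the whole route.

1

Leg 1: -176.995° → -121.828°, shortest Δλ = 55.167° (east) — does not cross 180°.
Leg 2: -121.828° → -168.772°, shortest Δλ = -46.944° (west) — does not cross 180°.
Leg 3: -168.772° → +28.070°, shortest Δλ = -163.158° (west) — crosses 180°.
Leg 4: +28.070° → -4.593°, shortest Δλ = -32.663° (west) — does not cross 180°.
Leg 5: -4.593° → +25.407°, shortest Δλ = 30.0° (east) — does not cross 180°.
Total crossings: 1.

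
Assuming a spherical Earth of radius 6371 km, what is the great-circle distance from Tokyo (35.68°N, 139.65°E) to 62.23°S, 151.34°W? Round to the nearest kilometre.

12494 km

Δλ = -151.34 − 139.65 = -290.99°; wrapped into (−180°, 180°]: 69.01°.
Δφ = -62.23 − 35.68 = -97.91°.
a = sin²(Δφ/2) + cos φ₁ · cos φ₂ · sin²(Δλ/2) = 0.690257.
c = 2·atan2(√a, √(1−a)) = 1.96115 rad → d = 6371·c ≈ 12494.47 km.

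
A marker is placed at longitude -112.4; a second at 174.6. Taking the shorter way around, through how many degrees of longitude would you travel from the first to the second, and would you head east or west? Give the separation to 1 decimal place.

73.0° west

Raw difference: 174.6 − -112.4 = 287.0°.
Normalise into (−180°, 180°]: 287.0° − 360° = -73.0°.
Negative ⇒ the second point lies to the west; separation 73.0°.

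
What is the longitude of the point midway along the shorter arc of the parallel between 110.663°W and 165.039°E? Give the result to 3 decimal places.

Signed shortest Δλ from -110.663° to +165.039° is -84.298°.
Midpoint longitude = -110.663° + (-84.298°)/2 = -110.663° − 42.149° = -152.812°.
(The naïve average (-110.663 + +165.039)/2 = 27.188° is on the wrong side of the globe.)

152.812°W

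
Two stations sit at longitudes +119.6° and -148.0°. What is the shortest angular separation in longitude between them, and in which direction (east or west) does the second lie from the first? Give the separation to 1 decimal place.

92.4° east

Raw difference: -148.0 − 119.6 = -267.6°.
Normalise into (−180°, 180°]: -267.6° + 360° = 92.4°.
Positive ⇒ the second point lies to the east; separation 92.4°.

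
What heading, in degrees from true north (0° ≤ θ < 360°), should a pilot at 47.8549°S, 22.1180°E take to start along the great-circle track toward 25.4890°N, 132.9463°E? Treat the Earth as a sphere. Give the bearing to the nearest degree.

87°

Δλ = 132.9463 − 22.1180 = 110.8283°.
θ = atan2( sin Δλ · cos φ₂ , cos φ₁ · sin φ₂ − sin φ₁ · cos φ₂ · cos Δλ )
  = atan2(0.84368, 0.05079) = 86.555° → normalised to [0°, 360°): 86.555°.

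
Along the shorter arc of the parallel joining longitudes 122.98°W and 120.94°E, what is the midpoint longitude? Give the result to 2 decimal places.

178.98°E

Signed shortest Δλ from -122.98° to +120.94° is -116.08°.
Midpoint longitude = -122.98° + (-116.08°)/2 = -122.98° − 58.04° = -181.02°.
Normalise into (−180°, 180°]: +178.98°.
(The naïve average (-122.98 + +120.94)/2 = -1.02° is on the wrong side of the globe.)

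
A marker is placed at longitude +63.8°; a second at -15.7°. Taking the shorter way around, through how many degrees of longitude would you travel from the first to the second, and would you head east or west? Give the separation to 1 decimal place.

79.5° west

Raw difference: -15.7 − 63.8 = -79.5°.
Normalise into (−180°, 180°]: -79.5° stays -79.5°.
Negative ⇒ the second point lies to the west; separation 79.5°.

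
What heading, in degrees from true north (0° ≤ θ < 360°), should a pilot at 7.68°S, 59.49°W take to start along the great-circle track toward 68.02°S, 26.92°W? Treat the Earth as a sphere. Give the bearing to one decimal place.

167.1°

Δλ = -26.92 − -59.49 = 32.57°.
θ = atan2( sin Δλ · cos φ₂ , cos φ₁ · sin φ₂ − sin φ₁ · cos φ₂ · cos Δλ )
  = atan2(0.20149, -0.87684) = 167.059° → normalised to [0°, 360°): 167.059°.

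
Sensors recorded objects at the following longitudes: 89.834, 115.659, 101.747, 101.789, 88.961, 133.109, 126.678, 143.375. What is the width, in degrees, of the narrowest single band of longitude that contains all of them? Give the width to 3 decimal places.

54.414°

Sort the longitudes: +88.961°, +89.834°, +101.747°, +101.789°, +115.659°, +126.678°, +133.109°, +143.375°.
Eastward gaps between consecutive values (wrapping around): 0.873°, 11.913°, 0.042°, 13.870°, 11.019°, 6.431°, 10.266°, 305.586°.
Largest gap = 305.586° ⇒ minimal covering band is its complement: 360° − 305.586° = 54.414°.
Band runs from +88.961° eastward to +143.375°.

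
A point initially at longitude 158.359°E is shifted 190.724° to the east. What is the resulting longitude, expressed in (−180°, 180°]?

Start at +158.359°; shift +190.724° → +349.083°.
+349.083° lies outside (−180°, 180°]; subtract 360° → -10.917°.

10.917°W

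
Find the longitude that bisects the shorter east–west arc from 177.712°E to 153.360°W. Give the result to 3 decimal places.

167.824°W

Signed shortest Δλ from +177.712° to -153.360° is +28.928°.
Midpoint longitude = +177.712° + (+28.928°)/2 = +177.712° + 14.464° = +192.176°.
Normalise into (−180°, 180°]: -167.824°.
(The naïve average (+177.712 + -153.360)/2 = 12.176° is on the wrong side of the globe.)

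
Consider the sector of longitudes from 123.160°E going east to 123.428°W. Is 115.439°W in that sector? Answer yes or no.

No

Band width going east from +123.160° to -123.428°: ((-123.428 − 123.160) mod 360) = 113.412°.
Offset of -115.439° east of the west edge: ((-115.439 − 123.160) mod 360) = 121.401°.
121.401° > 113.412° ⇒ outside.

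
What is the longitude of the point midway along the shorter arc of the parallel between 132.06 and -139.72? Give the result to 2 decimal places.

Signed shortest Δλ from +132.06° to -139.72° is +88.22°.
Midpoint longitude = +132.06° + (+88.22°)/2 = +132.06° + 44.11° = +176.17°.
(The naïve average (+132.06 + -139.72)/2 = -3.83° is on the wrong side of the globe.)

+176.17°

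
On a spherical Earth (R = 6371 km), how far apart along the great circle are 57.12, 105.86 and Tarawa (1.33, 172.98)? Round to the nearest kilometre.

8526 km

Δλ = 172.98 − 105.86 = 67.12°.
Δφ = 1.33 − 57.12 = -55.79°.
a = sin²(Δφ/2) + cos φ₁ · cos φ₂ · sin²(Δλ/2) = 0.384745.
c = 2·atan2(√a, √(1−a)) = 1.33820 rad → d = 6371·c ≈ 8525.64 km.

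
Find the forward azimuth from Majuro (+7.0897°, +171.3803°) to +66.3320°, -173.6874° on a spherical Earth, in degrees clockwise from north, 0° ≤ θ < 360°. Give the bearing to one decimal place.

6.9°

Δλ = -173.6874 − 171.3803 = -345.0677°; wrapped into (−180°, 180°]: 14.9323°.
θ = atan2( sin Δλ · cos φ₂ , cos φ₁ · sin φ₂ − sin φ₁ · cos φ₂ · cos Δλ )
  = atan2(0.10344, 0.86101) = 6.851° → normalised to [0°, 360°): 6.851°.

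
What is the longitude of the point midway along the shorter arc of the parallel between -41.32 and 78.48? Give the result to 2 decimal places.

Signed shortest Δλ from -41.32° to +78.48° is +119.80°.
Midpoint longitude = -41.32° + (+119.80°)/2 = -41.32° + 59.90° = +18.58°.

+18.58°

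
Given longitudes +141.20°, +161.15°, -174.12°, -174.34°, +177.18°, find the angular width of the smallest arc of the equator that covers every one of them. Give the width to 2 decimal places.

44.68°

Sort the longitudes: -174.34°, -174.12°, +141.20°, +161.15°, +177.18°.
Eastward gaps between consecutive values (wrapping around): 0.22°, 315.32°, 19.95°, 16.03°, 8.48°.
Largest gap = 315.32° ⇒ minimal covering band is its complement: 360° − 315.32° = 44.68°.
Band runs from +141.20° eastward to -174.12°, crossing the antimeridian.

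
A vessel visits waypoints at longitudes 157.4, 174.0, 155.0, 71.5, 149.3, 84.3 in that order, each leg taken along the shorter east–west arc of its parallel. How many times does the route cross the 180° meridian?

0

Leg 1: +157.4° → +174.0°, shortest Δλ = 16.6° (east) — does not cross 180°.
Leg 2: +174.0° → +155.0°, shortest Δλ = -19.0° (west) — does not cross 180°.
Leg 3: +155.0° → +71.5°, shortest Δλ = -83.5° (west) — does not cross 180°.
Leg 4: +71.5° → +149.3°, shortest Δλ = 77.8° (east) — does not cross 180°.
Leg 5: +149.3° → +84.3°, shortest Δλ = -65.0° (west) — does not cross 180°.
Total crossings: 0.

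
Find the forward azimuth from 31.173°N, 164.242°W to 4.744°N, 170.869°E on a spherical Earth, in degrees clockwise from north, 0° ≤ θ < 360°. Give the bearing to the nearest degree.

Δλ = 170.869 − -164.242 = 335.111°; wrapped into (−180°, 180°]: -24.889°.
θ = atan2( sin Δλ · cos φ₂ , cos φ₁ · sin φ₂ − sin φ₁ · cos φ₂ · cos Δλ )
  = atan2(-0.41942, -0.39718) = -133.440° → normalised to [0°, 360°): 226.560°.

227°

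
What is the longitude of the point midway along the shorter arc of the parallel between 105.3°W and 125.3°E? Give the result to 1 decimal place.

Signed shortest Δλ from -105.3° to +125.3° is -129.4°.
Midpoint longitude = -105.3° + (-129.4°)/2 = -105.3° − 64.7° = -170.0°.
(The naïve average (-105.3 + +125.3)/2 = 10.0° is on the wrong side of the globe.)

170.0°W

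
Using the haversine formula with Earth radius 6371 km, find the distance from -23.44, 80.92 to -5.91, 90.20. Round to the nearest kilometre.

Δλ = 90.20 − 80.92 = 9.28°.
Δφ = -5.91 − -23.44 = 17.53°.
a = sin²(Δφ/2) + cos φ₁ · cos φ₂ · sin²(Δλ/2) = 0.029192.
c = 2·atan2(√a, √(1−a)) = 0.34340 rad → d = 6371·c ≈ 2187.80 km.

2188 km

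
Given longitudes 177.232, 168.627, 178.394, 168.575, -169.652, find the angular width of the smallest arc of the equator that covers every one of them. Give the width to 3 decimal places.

21.773°

Sort the longitudes: -169.652°, +168.575°, +168.627°, +177.232°, +178.394°.
Eastward gaps between consecutive values (wrapping around): 338.227°, 0.052°, 8.605°, 1.162°, 11.954°.
Largest gap = 338.227° ⇒ minimal covering band is its complement: 360° − 338.227° = 21.773°.
Band runs from +168.575° eastward to -169.652°, crossing the antimeridian.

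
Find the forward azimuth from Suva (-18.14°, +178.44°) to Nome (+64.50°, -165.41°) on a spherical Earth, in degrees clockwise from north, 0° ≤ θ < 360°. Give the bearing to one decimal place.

6.9°

Δλ = -165.41 − 178.44 = -343.85°; wrapped into (−180°, 180°]: 16.15°.
θ = atan2( sin Δλ · cos φ₂ , cos φ₁ · sin φ₂ − sin φ₁ · cos φ₂ · cos Δλ )
  = atan2(0.11975, 0.98647) = 6.921° → normalised to [0°, 360°): 6.921°.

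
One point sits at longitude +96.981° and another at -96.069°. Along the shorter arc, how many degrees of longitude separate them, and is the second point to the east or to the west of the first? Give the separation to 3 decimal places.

Raw difference: -96.069 − 96.981 = -193.05°.
Normalise into (−180°, 180°]: -193.05° + 360° = 166.95°.
Positive ⇒ the second point lies to the east; separation 166.950°.

166.950° east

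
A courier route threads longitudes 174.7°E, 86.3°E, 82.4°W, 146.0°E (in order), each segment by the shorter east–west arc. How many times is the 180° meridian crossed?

Leg 1: +174.7° → +86.3°, shortest Δλ = -88.4° (west) — does not cross 180°.
Leg 2: +86.3° → -82.4°, shortest Δλ = -168.7° (west) — does not cross 180°.
Leg 3: -82.4° → +146.0°, shortest Δλ = -131.6° (west) — crosses 180°.
Total crossings: 1.

1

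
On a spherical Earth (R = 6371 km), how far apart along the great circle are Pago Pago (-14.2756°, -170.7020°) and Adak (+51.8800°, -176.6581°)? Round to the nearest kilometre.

Δλ = -176.6581 − -170.7020 = -5.9561°.
Δφ = 51.8800 − -14.2756 = 66.1556°.
a = sin²(Δφ/2) + cos φ₁ · cos φ₂ · sin²(Δλ/2) = 0.299488.
c = 2·atan2(√a, √(1−a)) = 1.15816 rad → d = 6371·c ≈ 7378.64 km.

7379 km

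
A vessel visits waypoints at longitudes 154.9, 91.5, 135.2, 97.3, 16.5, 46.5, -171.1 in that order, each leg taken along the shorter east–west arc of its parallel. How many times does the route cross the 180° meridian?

Leg 1: +154.9° → +91.5°, shortest Δλ = -63.4° (west) — does not cross 180°.
Leg 2: +91.5° → +135.2°, shortest Δλ = 43.7° (east) — does not cross 180°.
Leg 3: +135.2° → +97.3°, shortest Δλ = -37.9° (west) — does not cross 180°.
Leg 4: +97.3° → +16.5°, shortest Δλ = -80.8° (west) — does not cross 180°.
Leg 5: +16.5° → +46.5°, shortest Δλ = 30.0° (east) — does not cross 180°.
Leg 6: +46.5° → -171.1°, shortest Δλ = 142.4° (east) — crosses 180°.
Total crossings: 1.

1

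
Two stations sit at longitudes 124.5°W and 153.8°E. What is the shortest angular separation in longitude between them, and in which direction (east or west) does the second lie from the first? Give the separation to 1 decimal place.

81.7° west

Raw difference: 153.8 − -124.5 = 278.3°.
Normalise into (−180°, 180°]: 278.3° − 360° = -81.7°.
Negative ⇒ the second point lies to the west; separation 81.7°.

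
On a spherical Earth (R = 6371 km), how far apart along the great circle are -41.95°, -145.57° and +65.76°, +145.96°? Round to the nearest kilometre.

Δλ = 145.96 − -145.57 = 291.53°; wrapped into (−180°, 180°]: -68.47°.
Δφ = 65.76 − -41.95 = 107.71°.
a = sin²(Δφ/2) + cos φ₁ · cos φ₂ · sin²(Δλ/2) = 0.748743.
c = 2·atan2(√a, √(1−a)) = 2.09149 rad → d = 6371·c ≈ 13324.91 km.

13325 km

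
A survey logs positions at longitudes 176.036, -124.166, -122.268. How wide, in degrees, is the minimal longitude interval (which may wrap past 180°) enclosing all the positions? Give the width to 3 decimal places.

61.696°

Sort the longitudes: -124.166°, -122.268°, +176.036°.
Eastward gaps between consecutive values (wrapping around): 1.898°, 298.304°, 59.798°.
Largest gap = 298.304° ⇒ minimal covering band is its complement: 360° − 298.304° = 61.696°.
Band runs from +176.036° eastward to -122.268°, crossing the antimeridian.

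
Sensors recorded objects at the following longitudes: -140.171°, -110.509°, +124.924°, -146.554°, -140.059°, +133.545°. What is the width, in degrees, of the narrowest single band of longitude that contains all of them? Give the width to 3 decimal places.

124.567°

Sort the longitudes: -146.554°, -140.171°, -140.059°, -110.509°, +124.924°, +133.545°.
Eastward gaps between consecutive values (wrapping around): 6.383°, 0.112°, 29.550°, 235.433°, 8.621°, 79.901°.
Largest gap = 235.433° ⇒ minimal covering band is its complement: 360° − 235.433° = 124.567°.
Band runs from +124.924° eastward to -110.509°, crossing the antimeridian.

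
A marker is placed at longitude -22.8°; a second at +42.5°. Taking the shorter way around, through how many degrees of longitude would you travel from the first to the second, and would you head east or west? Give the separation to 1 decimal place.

Raw difference: 42.5 − -22.8 = 65.3°.
Normalise into (−180°, 180°]: 65.3° stays 65.3°.
Positive ⇒ the second point lies to the east; separation 65.3°.

65.3° east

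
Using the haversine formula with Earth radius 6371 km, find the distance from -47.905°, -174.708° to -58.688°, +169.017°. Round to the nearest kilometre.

Δλ = 169.017 − -174.708 = 343.725°; wrapped into (−180°, 180°]: -16.275°.
Δφ = -58.688 − -47.905 = -10.783°.
a = sin²(Δφ/2) + cos φ₁ · cos φ₂ · sin²(Δλ/2) = 0.015809.
c = 2·atan2(√a, √(1−a)) = 0.25213 rad → d = 6371·c ≈ 1606.35 km.

1606 km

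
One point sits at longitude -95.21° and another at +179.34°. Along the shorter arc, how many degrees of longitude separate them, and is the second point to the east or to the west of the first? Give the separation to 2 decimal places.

Raw difference: 179.34 − -95.21 = 274.55°.
Normalise into (−180°, 180°]: 274.55° − 360° = -85.45°.
Negative ⇒ the second point lies to the west; separation 85.45°.

85.45° west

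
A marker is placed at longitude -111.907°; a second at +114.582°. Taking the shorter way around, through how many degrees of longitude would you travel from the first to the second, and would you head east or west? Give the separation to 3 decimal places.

133.511° west

Raw difference: 114.582 − -111.907 = 226.489°.
Normalise into (−180°, 180°]: 226.489° − 360° = -133.511°.
Negative ⇒ the second point lies to the west; separation 133.511°.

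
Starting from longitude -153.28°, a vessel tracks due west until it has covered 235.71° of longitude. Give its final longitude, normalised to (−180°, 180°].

Start at -153.28°; shift −235.71° → -388.99°.
-388.99° lies outside (−180°, 180°]; add 360° → -28.99°.

-28.99°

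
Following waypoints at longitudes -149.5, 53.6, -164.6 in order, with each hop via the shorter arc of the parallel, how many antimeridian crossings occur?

2

Leg 1: -149.5° → +53.6°, shortest Δλ = -156.9° (west) — crosses 180°.
Leg 2: +53.6° → -164.6°, shortest Δλ = 141.8° (east) — crosses 180°.
Total crossings: 2.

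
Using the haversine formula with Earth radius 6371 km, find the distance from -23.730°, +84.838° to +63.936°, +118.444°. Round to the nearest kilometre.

10176 km

Δλ = 118.444 − 84.838 = 33.606°.
Δφ = 63.936 − -23.730 = 87.666°.
a = sin²(Δφ/2) + cos φ₁ · cos φ₂ · sin²(Δλ/2) = 0.513251.
c = 2·atan2(√a, √(1−a)) = 1.59730 rad → d = 6371·c ≈ 10176.41 km.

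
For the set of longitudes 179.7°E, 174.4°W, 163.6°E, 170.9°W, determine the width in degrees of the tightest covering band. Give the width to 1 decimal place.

Sort the longitudes: -174.4°, -170.9°, +163.6°, +179.7°.
Eastward gaps between consecutive values (wrapping around): 3.5°, 334.5°, 16.1°, 5.9°.
Largest gap = 334.5° ⇒ minimal covering band is its complement: 360° − 334.5° = 25.5°.
Band runs from +163.6° eastward to -170.9°, crossing the antimeridian.

25.5°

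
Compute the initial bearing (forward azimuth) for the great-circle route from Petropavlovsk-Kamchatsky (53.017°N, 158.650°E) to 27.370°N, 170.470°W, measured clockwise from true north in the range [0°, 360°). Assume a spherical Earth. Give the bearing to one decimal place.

Δλ = -170.470 − 158.650 = -329.120°; wrapped into (−180°, 180°]: 30.880°.
θ = atan2( sin Δλ · cos φ₂ , cos φ₁ · sin φ₂ − sin φ₁ · cos φ₂ · cos Δλ )
  = atan2(0.45579, -0.33226) = 126.092° → normalised to [0°, 360°): 126.092°.

126.1°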